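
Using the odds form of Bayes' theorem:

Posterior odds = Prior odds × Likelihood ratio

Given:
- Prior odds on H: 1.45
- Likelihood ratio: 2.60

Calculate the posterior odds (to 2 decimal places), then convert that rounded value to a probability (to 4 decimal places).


Step 1: Calculate posterior odds
Posterior odds = Prior odds × LR
               = 1.45 × 2.60
               = 3.77

Step 2: Convert to probability
P(H|E) = Posterior odds / (1 + Posterior odds)
       = 3.77 / (1 + 3.77)
       = 3.77 / 4.77
       = 0.7904

The evidence increased P(H) from 0.5918 to 0.7904.


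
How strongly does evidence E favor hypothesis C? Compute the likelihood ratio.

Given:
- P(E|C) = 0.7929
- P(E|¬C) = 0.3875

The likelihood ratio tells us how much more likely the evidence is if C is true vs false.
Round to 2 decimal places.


Likelihood Ratio (LR) = P(E|C) / P(E|¬C)

LR = 0.7929 / 0.3875
   = 2.05

The evidence is 2.05 times more likely if C is true than if C is false.
Since LR > 1, the evidence supports C over ¬C.


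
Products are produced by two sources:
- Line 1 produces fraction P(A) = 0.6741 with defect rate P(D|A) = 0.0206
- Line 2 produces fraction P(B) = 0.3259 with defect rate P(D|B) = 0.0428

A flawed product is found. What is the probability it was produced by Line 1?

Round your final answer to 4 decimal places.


Let A = from Line 1, D = flawed

Given:
- P(A) = 0.6741, P(B) = 0.3259
- P(D|A) = 0.0206, P(D|B) = 0.0428

Step 1: Find P(D)
P(D) = P(D|A)P(A) + P(D|B)P(B)
     = 0.0206 × 0.6741 + 0.0428 × 0.3259
     = 0.01388646 + 0.01394852
     = 0.02783498

Step 2: Apply Bayes' theorem
P(A|D) = P(D|A)P(A) / P(D)
       = 0.01388646 / 0.02783498
       = 0.4989


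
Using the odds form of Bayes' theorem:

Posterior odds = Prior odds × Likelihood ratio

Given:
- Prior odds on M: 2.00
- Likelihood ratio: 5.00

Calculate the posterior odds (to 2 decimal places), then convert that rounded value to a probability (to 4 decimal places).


Step 1: Calculate posterior odds
Posterior odds = Prior odds × LR
               = 2.00 × 5.00
               = 10.00

Step 2: Convert to probability
P(M|E) = Posterior odds / (1 + Posterior odds)
       = 10.00 / (1 + 10.00)
       = 10.00 / 11.00
       = 0.9091

The evidence increased P(M) from 0.6667 to 0.9091.


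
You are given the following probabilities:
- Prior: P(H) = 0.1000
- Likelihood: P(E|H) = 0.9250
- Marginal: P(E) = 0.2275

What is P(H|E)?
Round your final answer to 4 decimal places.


Using Bayes' theorem:

P(H|E) = P(E|H) × P(H) / P(E)
       = 0.9250 × 0.1000 / 0.2275
       = 0.09250000 / 0.2275
       = 0.4066

The evidence strengthens our belief in H.
Prior: 0.1000 → Posterior: 0.4066


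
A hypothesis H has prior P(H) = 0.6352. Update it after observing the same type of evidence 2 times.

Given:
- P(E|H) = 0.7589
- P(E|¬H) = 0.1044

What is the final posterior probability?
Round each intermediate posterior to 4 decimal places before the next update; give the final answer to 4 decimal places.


Sequential Bayesian updating:

Initial prior: P(H) = 0.6352

Update 1:
  P(E) = 0.7589 × 0.6352 + 0.1044 × 0.3648 = 0.48205328 + 0.03808512 = 0.52013840
  P(H|E) = 0.48205328 / 0.52013840 = 0.9268

Update 2:
  P(E) = 0.7589 × 0.9268 + 0.1044 × 0.0732 = 0.70334852 + 0.00764208 = 0.71099060
  P(H|E) = 0.70334852 / 0.71099060 = 0.9893

Final posterior: 0.9893


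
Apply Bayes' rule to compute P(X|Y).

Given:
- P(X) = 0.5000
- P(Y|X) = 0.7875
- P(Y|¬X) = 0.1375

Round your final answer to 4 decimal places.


Bayes' theorem: P(X|Y) = P(Y|X) × P(X) / P(Y)

Step 1: Calculate P(Y) using law of total probability
P(Y) = P(Y|X)P(X) + P(Y|¬X)P(¬X)
     = 0.7875 × 0.5000 + 0.1375 × 0.5000
     = 0.39375000 + 0.06875000
     = 0.46250000

Step 2: Apply Bayes' theorem
P(X|Y) = P(Y|X) × P(X) / P(Y)
       = 0.39375000 / 0.46250000
       = 0.8514


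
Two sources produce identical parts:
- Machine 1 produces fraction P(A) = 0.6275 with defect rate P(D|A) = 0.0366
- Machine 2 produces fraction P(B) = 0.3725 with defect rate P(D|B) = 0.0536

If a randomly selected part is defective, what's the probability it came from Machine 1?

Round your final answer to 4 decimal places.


Let A = from Machine 1, D = defective

Given:
- P(A) = 0.6275, P(B) = 0.3725
- P(D|A) = 0.0366, P(D|B) = 0.0536

Step 1: Find P(D)
P(D) = P(D|A)P(A) + P(D|B)P(B)
     = 0.0366 × 0.6275 + 0.0536 × 0.3725
     = 0.02296650 + 0.01996600
     = 0.04293250

Step 2: Apply Bayes' theorem
P(A|D) = P(D|A)P(A) / P(D)
       = 0.02296650 / 0.04293250
       = 0.5349


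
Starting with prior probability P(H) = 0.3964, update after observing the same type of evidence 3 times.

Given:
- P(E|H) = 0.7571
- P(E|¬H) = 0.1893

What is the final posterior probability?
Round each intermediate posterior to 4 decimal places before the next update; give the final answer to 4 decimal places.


Sequential Bayesian updating:

Initial prior: P(H) = 0.3964

Update 1:
  P(E) = 0.7571 × 0.3964 + 0.1893 × 0.6036 = 0.30011444 + 0.11426148 = 0.41437592
  P(H|E) = 0.30011444 / 0.41437592 = 0.7243

Update 2:
  P(E) = 0.7571 × 0.7243 + 0.1893 × 0.2757 = 0.54836753 + 0.05219001 = 0.60055754
  P(H|E) = 0.54836753 / 0.60055754 = 0.9131

Update 3:
  P(E) = 0.7571 × 0.9131 + 0.1893 × 0.0869 = 0.69130801 + 0.01645017 = 0.70775818
  P(H|E) = 0.69130801 / 0.70775818 = 0.9768

Final posterior: 0.9768


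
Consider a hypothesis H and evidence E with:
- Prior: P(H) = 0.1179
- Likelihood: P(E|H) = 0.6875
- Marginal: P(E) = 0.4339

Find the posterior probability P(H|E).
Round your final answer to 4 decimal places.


Using Bayes' theorem:

P(H|E) = P(E|H) × P(H) / P(E)
       = 0.6875 × 0.1179 / 0.4339
       = 0.08105625 / 0.4339
       = 0.1868

The evidence strengthens our belief in H.
Prior: 0.1179 → Posterior: 0.1868


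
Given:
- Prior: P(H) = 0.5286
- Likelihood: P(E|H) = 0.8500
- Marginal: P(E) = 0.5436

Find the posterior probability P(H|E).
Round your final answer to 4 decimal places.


Using Bayes' theorem:

P(H|E) = P(E|H) × P(H) / P(E)
       = 0.8500 × 0.5286 / 0.5436
       = 0.44931000 / 0.5436
       = 0.8265

The evidence strengthens our belief in H.
Prior: 0.5286 → Posterior: 0.8265


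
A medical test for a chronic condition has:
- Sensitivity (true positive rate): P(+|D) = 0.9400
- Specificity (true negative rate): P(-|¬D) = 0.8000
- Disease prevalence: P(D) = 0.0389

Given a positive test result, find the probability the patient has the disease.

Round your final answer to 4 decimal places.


Let D = has disease, + = positive test

Given:
- P(D) = 0.0389 (prevalence)
- P(+|D) = 0.9400 (sensitivity)
- P(-|¬D) = 0.8000 (specificity)
- P(+|¬D) = 0.2000 (false positive rate = 1 - specificity)

Step 1: Find P(+)
P(+) = P(+|D)P(D) + P(+|¬D)P(¬D)
     = 0.9400 × 0.0389 + 0.2000 × 0.9611
     = 0.03656600 + 0.19222000
     = 0.22878600

Step 2: Apply Bayes' theorem for P(D|+)
P(D|+) = P(+|D)P(D) / P(+)
       = 0.03656600 / 0.22878600
       = 0.1598


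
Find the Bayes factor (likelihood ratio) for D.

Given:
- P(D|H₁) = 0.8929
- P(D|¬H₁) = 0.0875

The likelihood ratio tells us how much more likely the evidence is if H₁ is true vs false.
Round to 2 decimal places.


Likelihood Ratio (LR) = P(D|H₁) / P(D|¬H₁)

LR = 0.8929 / 0.0875
   = 10.20

The evidence is 10.20 times more likely if H₁ is true than if H₁ is false.
Since LR > 1, the evidence supports H₁ over ¬H₁.


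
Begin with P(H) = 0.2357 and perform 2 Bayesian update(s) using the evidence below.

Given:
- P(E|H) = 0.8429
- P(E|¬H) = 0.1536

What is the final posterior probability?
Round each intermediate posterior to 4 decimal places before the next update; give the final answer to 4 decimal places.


Sequential Bayesian updating:

Initial prior: P(H) = 0.2357

Update 1:
  P(E) = 0.8429 × 0.2357 + 0.1536 × 0.7643 = 0.19867153 + 0.11739648 = 0.31606801
  P(H|E) = 0.19867153 / 0.31606801 = 0.6286

Update 2:
  P(E) = 0.8429 × 0.6286 + 0.1536 × 0.3714 = 0.52984694 + 0.05704704 = 0.58689398
  P(H|E) = 0.52984694 / 0.58689398 = 0.9028

Final posterior: 0.9028


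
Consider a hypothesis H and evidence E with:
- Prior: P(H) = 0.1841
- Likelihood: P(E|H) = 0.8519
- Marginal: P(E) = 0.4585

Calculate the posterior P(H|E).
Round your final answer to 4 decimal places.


Using Bayes' theorem:

P(H|E) = P(E|H) × P(H) / P(E)
       = 0.8519 × 0.1841 / 0.4585
       = 0.15683479 / 0.4585
       = 0.3421

The evidence strengthens our belief in H.
Prior: 0.1841 → Posterior: 0.3421


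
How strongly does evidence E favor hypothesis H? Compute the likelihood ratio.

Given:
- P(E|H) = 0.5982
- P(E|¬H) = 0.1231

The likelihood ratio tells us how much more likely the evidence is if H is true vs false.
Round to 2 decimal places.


Likelihood Ratio (LR) = P(E|H) / P(E|¬H)

LR = 0.5982 / 0.1231
   = 4.86

The evidence is 4.86 times more likely if H is true than if H is false.
Since LR > 1, the evidence supports H over ¬H.


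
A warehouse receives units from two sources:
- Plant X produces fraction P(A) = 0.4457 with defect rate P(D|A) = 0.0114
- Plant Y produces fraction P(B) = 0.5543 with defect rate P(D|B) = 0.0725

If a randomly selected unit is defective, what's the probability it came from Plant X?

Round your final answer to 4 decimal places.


Let A = from Plant X, D = defective

Given:
- P(A) = 0.4457, P(B) = 0.5543
- P(D|A) = 0.0114, P(D|B) = 0.0725

Step 1: Find P(D)
P(D) = P(D|A)P(A) + P(D|B)P(B)
     = 0.0114 × 0.4457 + 0.0725 × 0.5543
     = 0.00508098 + 0.04018675
     = 0.04526773

Step 2: Apply Bayes' theorem
P(A|D) = P(D|A)P(A) / P(D)
       = 0.00508098 / 0.04526773
       = 0.1122


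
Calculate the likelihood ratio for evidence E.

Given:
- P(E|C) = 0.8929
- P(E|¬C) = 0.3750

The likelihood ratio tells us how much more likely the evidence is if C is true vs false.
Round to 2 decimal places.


Likelihood Ratio (LR) = P(E|C) / P(E|¬C)

LR = 0.8929 / 0.3750
   = 2.38

The evidence is 2.38 times more likely if C is true than if C is false.
Since LR > 1, the evidence supports C over ¬C.


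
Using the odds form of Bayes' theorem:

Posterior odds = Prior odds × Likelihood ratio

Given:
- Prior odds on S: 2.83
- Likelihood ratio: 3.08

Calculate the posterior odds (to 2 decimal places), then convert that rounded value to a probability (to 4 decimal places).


Step 1: Calculate posterior odds
Posterior odds = Prior odds × LR
               = 2.83 × 3.08
               = 8.72

Step 2: Convert to probability
P(S|E) = Posterior odds / (1 + Posterior odds)
       = 8.72 / (1 + 8.72)
       = 8.72 / 9.72
       = 0.8971

The evidence increased P(S) from 0.7389 to 0.8971.


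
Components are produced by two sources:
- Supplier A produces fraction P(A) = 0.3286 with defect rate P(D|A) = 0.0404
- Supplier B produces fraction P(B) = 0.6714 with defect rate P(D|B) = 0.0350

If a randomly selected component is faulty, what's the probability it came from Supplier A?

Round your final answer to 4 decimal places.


Let A = from Supplier A, D = faulty

Given:
- P(A) = 0.3286, P(B) = 0.6714
- P(D|A) = 0.0404, P(D|B) = 0.0350

Step 1: Find P(D)
P(D) = P(D|A)P(A) + P(D|B)P(B)
     = 0.0404 × 0.3286 + 0.0350 × 0.6714
     = 0.01327544 + 0.02349900
     = 0.03677444

Step 2: Apply Bayes' theorem
P(A|D) = P(D|A)P(A) / P(D)
       = 0.01327544 / 0.03677444
       = 0.3610


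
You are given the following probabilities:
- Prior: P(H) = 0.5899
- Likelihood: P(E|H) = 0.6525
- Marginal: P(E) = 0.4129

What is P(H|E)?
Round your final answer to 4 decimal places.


Using Bayes' theorem:

P(H|E) = P(E|H) × P(H) / P(E)
       = 0.6525 × 0.5899 / 0.4129
       = 0.38490975 / 0.4129
       = 0.9322

The evidence strengthens our belief in H.
Prior: 0.5899 → Posterior: 0.9322


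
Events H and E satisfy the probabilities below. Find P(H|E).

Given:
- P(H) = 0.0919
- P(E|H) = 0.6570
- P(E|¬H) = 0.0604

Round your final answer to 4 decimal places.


Bayes' theorem: P(H|E) = P(E|H) × P(H) / P(E)

Step 1: Calculate P(E) using law of total probability
P(E) = P(E|H)P(H) + P(E|¬H)P(¬H)
     = 0.6570 × 0.0919 + 0.0604 × 0.9081
     = 0.06037830 + 0.05484924
     = 0.11522754

Step 2: Apply Bayes' theorem
P(H|E) = P(E|H) × P(H) / P(E)
       = 0.06037830 / 0.11522754
       = 0.5240


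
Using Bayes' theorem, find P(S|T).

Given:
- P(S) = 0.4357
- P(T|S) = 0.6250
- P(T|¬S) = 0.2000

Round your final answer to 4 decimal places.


Bayes' theorem: P(S|T) = P(T|S) × P(S) / P(T)

Step 1: Calculate P(T) using law of total probability
P(T) = P(T|S)P(S) + P(T|¬S)P(¬S)
     = 0.6250 × 0.4357 + 0.2000 × 0.5643
     = 0.27231250 + 0.11286000
     = 0.38517250

Step 2: Apply Bayes' theorem
P(S|T) = P(T|S) × P(S) / P(T)
       = 0.27231250 / 0.38517250
       = 0.7070


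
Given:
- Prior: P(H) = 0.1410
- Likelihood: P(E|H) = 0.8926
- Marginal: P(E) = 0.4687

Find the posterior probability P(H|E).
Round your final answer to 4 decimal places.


Using Bayes' theorem:

P(H|E) = P(E|H) × P(H) / P(E)
       = 0.8926 × 0.1410 / 0.4687
       = 0.12585660 / 0.4687
       = 0.2685

The evidence strengthens our belief in H.
Prior: 0.1410 → Posterior: 0.2685


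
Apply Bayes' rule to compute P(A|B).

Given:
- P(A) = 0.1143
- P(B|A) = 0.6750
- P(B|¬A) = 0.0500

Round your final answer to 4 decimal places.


Bayes' theorem: P(A|B) = P(B|A) × P(A) / P(B)

Step 1: Calculate P(B) using law of total probability
P(B) = P(B|A)P(A) + P(B|¬A)P(¬A)
     = 0.6750 × 0.1143 + 0.0500 × 0.8857
     = 0.07715250 + 0.04428500
     = 0.12143750

Step 2: Apply Bayes' theorem
P(A|B) = P(B|A) × P(A) / P(B)
       = 0.07715250 / 0.12143750
       = 0.6353


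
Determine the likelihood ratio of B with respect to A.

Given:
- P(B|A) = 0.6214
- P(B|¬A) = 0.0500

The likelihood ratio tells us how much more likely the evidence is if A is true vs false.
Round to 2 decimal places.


Likelihood Ratio (LR) = P(B|A) / P(B|¬A)

LR = 0.6214 / 0.0500
   = 12.43

The evidence is 12.43 times more likely if A is true than if A is false.
LR > 1, so observing B raises the odds in favor of A.


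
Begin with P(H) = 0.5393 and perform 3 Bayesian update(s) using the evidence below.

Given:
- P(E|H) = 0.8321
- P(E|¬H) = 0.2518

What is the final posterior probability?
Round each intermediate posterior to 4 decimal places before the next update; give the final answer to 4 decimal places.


Sequential Bayesian updating:

Initial prior: P(H) = 0.5393

Update 1:
  P(E) = 0.8321 × 0.5393 + 0.2518 × 0.4607 = 0.44875153 + 0.11600426 = 0.56475579
  P(H|E) = 0.44875153 / 0.56475579 = 0.7946

Update 2:
  P(E) = 0.8321 × 0.7946 + 0.2518 × 0.2054 = 0.66118666 + 0.05171972 = 0.71290638
  P(H|E) = 0.66118666 / 0.71290638 = 0.9275

Update 3:
  P(E) = 0.8321 × 0.9275 + 0.2518 × 0.0725 = 0.77177275 + 0.01825550 = 0.79002825
  P(H|E) = 0.77177275 / 0.79002825 = 0.9769

Final posterior: 0.9769


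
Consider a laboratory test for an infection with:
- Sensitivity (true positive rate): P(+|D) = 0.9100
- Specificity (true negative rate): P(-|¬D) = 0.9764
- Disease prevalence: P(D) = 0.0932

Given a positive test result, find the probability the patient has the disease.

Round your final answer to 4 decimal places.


Let D = has disease, + = positive test

Given:
- P(D) = 0.0932 (prevalence)
- P(+|D) = 0.9100 (sensitivity)
- P(-|¬D) = 0.9764 (specificity)
- P(+|¬D) = 0.0236 (false positive rate = 1 - specificity)

Step 1: Find P(+)
P(+) = P(+|D)P(D) + P(+|¬D)P(¬D)
     = 0.9100 × 0.0932 + 0.0236 × 0.9068
     = 0.08481200 + 0.02140048
     = 0.10621248

Step 2: Apply Bayes' theorem for P(D|+)
P(D|+) = P(+|D)P(D) / P(+)
       = 0.08481200 / 0.10621248
       = 0.7985


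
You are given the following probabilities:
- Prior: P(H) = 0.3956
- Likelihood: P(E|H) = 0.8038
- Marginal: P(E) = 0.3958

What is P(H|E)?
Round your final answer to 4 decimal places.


Using Bayes' theorem:

P(H|E) = P(E|H) × P(H) / P(E)
       = 0.8038 × 0.3956 / 0.3958
       = 0.31798328 / 0.3958
       = 0.8034

The evidence strengthens our belief in H.
Prior: 0.3956 → Posterior: 0.8034


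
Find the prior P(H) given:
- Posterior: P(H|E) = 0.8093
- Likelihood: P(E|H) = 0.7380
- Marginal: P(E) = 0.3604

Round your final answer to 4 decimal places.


From Bayes' theorem: P(H|E) = P(E|H) × P(H) / P(E)

Rearranging for P(H):
P(H) = P(H|E) × P(E) / P(E|H)
     = 0.8093 × 0.3604 / 0.7380
     = 0.29167172 / 0.7380
     = 0.3952


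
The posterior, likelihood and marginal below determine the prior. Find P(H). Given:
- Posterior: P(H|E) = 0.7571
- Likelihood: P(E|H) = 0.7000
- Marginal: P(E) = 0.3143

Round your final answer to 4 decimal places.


From Bayes' theorem: P(H|E) = P(E|H) × P(H) / P(E)

Rearranging for P(H):
P(H) = P(H|E) × P(E) / P(E|H)
     = 0.7571 × 0.3143 / 0.7000
     = 0.23795653 / 0.7000
     = 0.3399


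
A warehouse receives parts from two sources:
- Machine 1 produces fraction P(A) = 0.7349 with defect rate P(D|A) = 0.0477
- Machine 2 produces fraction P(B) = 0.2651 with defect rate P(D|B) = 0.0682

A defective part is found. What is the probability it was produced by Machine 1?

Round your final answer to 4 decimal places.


Let A = from Machine 1, D = defective

Given:
- P(A) = 0.7349, P(B) = 0.2651
- P(D|A) = 0.0477, P(D|B) = 0.0682

Step 1: Find P(D)
P(D) = P(D|A)P(A) + P(D|B)P(B)
     = 0.0477 × 0.7349 + 0.0682 × 0.2651
     = 0.03505473 + 0.01807982
     = 0.05313455

Step 2: Apply Bayes' theorem
P(A|D) = P(D|A)P(A) / P(D)
       = 0.03505473 / 0.05313455
       = 0.6597


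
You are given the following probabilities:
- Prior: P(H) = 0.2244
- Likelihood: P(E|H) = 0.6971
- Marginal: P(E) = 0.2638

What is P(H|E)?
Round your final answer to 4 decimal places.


Using Bayes' theorem:

P(H|E) = P(E|H) × P(H) / P(E)
       = 0.6971 × 0.2244 / 0.2638
       = 0.15642924 / 0.2638
       = 0.5930

The evidence strengthens our belief in H.
Prior: 0.2244 → Posterior: 0.5930


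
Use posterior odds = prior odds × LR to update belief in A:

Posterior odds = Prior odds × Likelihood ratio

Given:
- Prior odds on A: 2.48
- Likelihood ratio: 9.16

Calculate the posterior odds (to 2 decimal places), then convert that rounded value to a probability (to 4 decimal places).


Step 1: Calculate posterior odds
Posterior odds = Prior odds × LR
               = 2.48 × 9.16
               = 22.72

Step 2: Convert to probability
P(A|E) = Posterior odds / (1 + Posterior odds)
       = 22.72 / (1 + 22.72)
       = 22.72 / 23.72
       = 0.9578

The evidence increased P(A) from 0.7126 to 0.9578.


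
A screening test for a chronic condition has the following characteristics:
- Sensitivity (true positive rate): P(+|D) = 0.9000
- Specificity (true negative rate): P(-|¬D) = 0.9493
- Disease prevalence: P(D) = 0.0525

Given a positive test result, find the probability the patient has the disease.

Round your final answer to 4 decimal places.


Let D = has disease, + = positive test

Given:
- P(D) = 0.0525 (prevalence)
- P(+|D) = 0.9000 (sensitivity)
- P(-|¬D) = 0.9493 (specificity)
- P(+|¬D) = 0.0507 (false positive rate = 1 - specificity)

Step 1: Find P(+)
P(+) = P(+|D)P(D) + P(+|¬D)P(¬D)
     = 0.9000 × 0.0525 + 0.0507 × 0.9475
     = 0.04725000 + 0.04803825
     = 0.09528825

Step 2: Apply Bayes' theorem for P(D|+)
P(D|+) = P(+|D)P(D) / P(+)
       = 0.04725000 / 0.09528825
       = 0.4959


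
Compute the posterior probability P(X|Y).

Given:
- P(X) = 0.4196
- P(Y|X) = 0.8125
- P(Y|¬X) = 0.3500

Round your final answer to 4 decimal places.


Bayes' theorem: P(X|Y) = P(Y|X) × P(X) / P(Y)

Step 1: Calculate P(Y) using law of total probability
P(Y) = P(Y|X)P(X) + P(Y|¬X)P(¬X)
     = 0.8125 × 0.4196 + 0.3500 × 0.5804
     = 0.34092500 + 0.20314000
     = 0.54406500

Step 2: Apply Bayes' theorem
P(X|Y) = P(Y|X) × P(X) / P(Y)
       = 0.34092500 / 0.54406500
       = 0.6266


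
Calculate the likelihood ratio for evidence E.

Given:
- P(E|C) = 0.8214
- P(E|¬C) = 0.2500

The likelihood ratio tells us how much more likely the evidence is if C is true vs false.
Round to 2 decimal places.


Likelihood Ratio (LR) = P(E|C) / P(E|¬C)

LR = 0.8214 / 0.2500
   = 3.29

The evidence is 3.29 times more likely if C is true than if C is false.
LR > 1, so observing E raises the odds in favor of C.


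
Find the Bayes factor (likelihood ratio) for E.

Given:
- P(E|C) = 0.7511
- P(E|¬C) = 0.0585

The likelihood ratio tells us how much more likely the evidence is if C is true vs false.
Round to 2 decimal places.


Likelihood Ratio (LR) = P(E|C) / P(E|¬C)

LR = 0.7511 / 0.0585
   = 12.84

The evidence is 12.84 times more likely if C is true than if C is false.
LR > 1, so observing E raises the odds in favor of C.


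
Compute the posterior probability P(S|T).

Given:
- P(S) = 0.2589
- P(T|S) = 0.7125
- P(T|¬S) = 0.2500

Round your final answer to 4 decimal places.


Bayes' theorem: P(S|T) = P(T|S) × P(S) / P(T)

Step 1: Calculate P(T) using law of total probability
P(T) = P(T|S)P(S) + P(T|¬S)P(¬S)
     = 0.7125 × 0.2589 + 0.2500 × 0.7411
     = 0.18446625 + 0.18527500
     = 0.36974125

Step 2: Apply Bayes' theorem
P(S|T) = P(T|S) × P(S) / P(T)
       = 0.18446625 / 0.36974125
       = 0.4989


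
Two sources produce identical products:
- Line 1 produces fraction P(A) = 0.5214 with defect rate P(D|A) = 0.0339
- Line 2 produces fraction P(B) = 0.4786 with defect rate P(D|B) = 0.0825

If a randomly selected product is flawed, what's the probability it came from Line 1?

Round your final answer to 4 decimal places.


Let A = from Line 1, D = flawed

Given:
- P(A) = 0.5214, P(B) = 0.4786
- P(D|A) = 0.0339, P(D|B) = 0.0825

Step 1: Find P(D)
P(D) = P(D|A)P(A) + P(D|B)P(B)
     = 0.0339 × 0.5214 + 0.0825 × 0.4786
     = 0.01767546 + 0.03948450
     = 0.05715996

Step 2: Apply Bayes' theorem
P(A|D) = P(D|A)P(A) / P(D)
       = 0.01767546 / 0.05715996
       = 0.3092


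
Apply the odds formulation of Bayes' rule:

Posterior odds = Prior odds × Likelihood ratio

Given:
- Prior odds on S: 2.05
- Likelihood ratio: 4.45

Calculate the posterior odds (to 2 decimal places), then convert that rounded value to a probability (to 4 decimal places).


Step 1: Calculate posterior odds
Posterior odds = Prior odds × LR
               = 2.05 × 4.45
               = 9.12

Step 2: Convert to probability
P(S|E) = Posterior odds / (1 + Posterior odds)
       = 9.12 / (1 + 9.12)
       = 9.12 / 10.12
       = 0.9012

The evidence increased P(S) from 0.6721 to 0.9012.


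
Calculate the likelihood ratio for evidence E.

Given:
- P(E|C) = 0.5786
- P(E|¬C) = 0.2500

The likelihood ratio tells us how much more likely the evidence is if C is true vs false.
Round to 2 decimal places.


Likelihood Ratio (LR) = P(E|C) / P(E|¬C)

LR = 0.5786 / 0.2500
   = 2.31

The evidence is 2.31 times more likely if C is true than if C is false.
LR > 1, so observing E raises the odds in favor of C.


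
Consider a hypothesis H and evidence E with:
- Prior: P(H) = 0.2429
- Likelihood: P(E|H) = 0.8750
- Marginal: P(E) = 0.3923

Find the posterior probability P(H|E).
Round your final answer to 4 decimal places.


Using Bayes' theorem:

P(H|E) = P(E|H) × P(H) / P(E)
       = 0.8750 × 0.2429 / 0.3923
       = 0.21253750 / 0.3923
       = 0.5418

The evidence strengthens our belief in H.
Prior: 0.2429 → Posterior: 0.5418


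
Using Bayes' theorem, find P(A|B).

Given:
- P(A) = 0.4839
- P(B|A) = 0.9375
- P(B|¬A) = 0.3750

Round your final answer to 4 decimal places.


Bayes' theorem: P(A|B) = P(B|A) × P(A) / P(B)

Step 1: Calculate P(B) using law of total probability
P(B) = P(B|A)P(A) + P(B|¬A)P(¬A)
     = 0.9375 × 0.4839 + 0.3750 × 0.5161
     = 0.45365625 + 0.19353750
     = 0.64719375

Step 2: Apply Bayes' theorem
P(A|B) = P(B|A) × P(A) / P(B)
       = 0.45365625 / 0.64719375
       = 0.7010


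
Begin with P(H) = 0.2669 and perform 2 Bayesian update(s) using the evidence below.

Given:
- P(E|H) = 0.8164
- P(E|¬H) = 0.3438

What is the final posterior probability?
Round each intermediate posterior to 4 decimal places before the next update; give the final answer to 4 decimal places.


Sequential Bayesian updating:

Initial prior: P(H) = 0.2669

Update 1:
  P(E) = 0.8164 × 0.2669 + 0.3438 × 0.7331 = 0.21789716 + 0.25203978 = 0.46993694
  P(H|E) = 0.21789716 / 0.46993694 = 0.4637

Update 2:
  P(E) = 0.8164 × 0.4637 + 0.3438 × 0.5363 = 0.37856468 + 0.18437994 = 0.56294462
  P(H|E) = 0.37856468 / 0.56294462 = 0.6725

Final posterior: 0.6725


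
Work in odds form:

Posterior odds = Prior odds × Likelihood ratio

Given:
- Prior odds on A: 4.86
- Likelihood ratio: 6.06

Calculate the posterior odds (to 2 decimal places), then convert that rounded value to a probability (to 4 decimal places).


Step 1: Calculate posterior odds
Posterior odds = Prior odds × LR
               = 4.86 × 6.06
               = 29.45

Step 2: Convert to probability
P(A|E) = Posterior odds / (1 + Posterior odds)
       = 29.45 / (1 + 29.45)
       = 29.45 / 30.45
       = 0.9672

The evidence increased P(A) from 0.8294 to 0.9672.


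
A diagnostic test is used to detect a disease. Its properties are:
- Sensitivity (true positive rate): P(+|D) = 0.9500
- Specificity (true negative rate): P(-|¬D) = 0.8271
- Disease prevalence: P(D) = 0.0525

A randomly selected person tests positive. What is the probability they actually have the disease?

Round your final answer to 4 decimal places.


Let D = has disease, + = positive test

Given:
- P(D) = 0.0525 (prevalence)
- P(+|D) = 0.9500 (sensitivity)
- P(-|¬D) = 0.8271 (specificity)
- P(+|¬D) = 0.1729 (false positive rate = 1 - specificity)

Step 1: Find P(+)
P(+) = P(+|D)P(D) + P(+|¬D)P(¬D)
     = 0.9500 × 0.0525 + 0.1729 × 0.9475
     = 0.04987500 + 0.16382275
     = 0.21369775

Step 2: Apply Bayes' theorem for P(D|+)
P(D|+) = P(+|D)P(D) / P(+)
       = 0.04987500 / 0.21369775
       = 0.2334


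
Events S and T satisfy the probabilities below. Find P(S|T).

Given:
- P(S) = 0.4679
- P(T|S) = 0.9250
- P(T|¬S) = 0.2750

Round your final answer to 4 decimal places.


Bayes' theorem: P(S|T) = P(T|S) × P(S) / P(T)

Step 1: Calculate P(T) using law of total probability
P(T) = P(T|S)P(S) + P(T|¬S)P(¬S)
     = 0.9250 × 0.4679 + 0.2750 × 0.5321
     = 0.43280750 + 0.14632750
     = 0.57913500

Step 2: Apply Bayes' theorem
P(S|T) = P(T|S) × P(S) / P(T)
       = 0.43280750 / 0.57913500
       = 0.7473


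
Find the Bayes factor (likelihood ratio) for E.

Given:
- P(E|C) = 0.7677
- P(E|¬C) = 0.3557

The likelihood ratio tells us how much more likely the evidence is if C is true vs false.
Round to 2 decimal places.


Likelihood Ratio (LR) = P(E|C) / P(E|¬C)

LR = 0.7677 / 0.3557
   = 2.16

The evidence is 2.16 times more likely if C is true than if C is false.
Because LR exceeds 1, E is evidence for C.


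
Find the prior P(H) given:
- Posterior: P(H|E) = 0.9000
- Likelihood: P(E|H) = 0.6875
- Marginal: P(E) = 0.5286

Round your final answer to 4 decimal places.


From Bayes' theorem: P(H|E) = P(E|H) × P(H) / P(E)

Rearranging for P(H):
P(H) = P(H|E) × P(E) / P(E|H)
     = 0.9000 × 0.5286 / 0.6875
     = 0.47574000 / 0.6875
     = 0.6920


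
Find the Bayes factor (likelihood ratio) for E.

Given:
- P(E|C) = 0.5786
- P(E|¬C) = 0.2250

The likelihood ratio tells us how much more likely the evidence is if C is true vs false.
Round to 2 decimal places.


Likelihood Ratio (LR) = P(E|C) / P(E|¬C)

LR = 0.5786 / 0.2250
   = 2.57

The evidence is 2.57 times more likely if C is true than if C is false.
Because LR exceeds 1, E is evidence for C.


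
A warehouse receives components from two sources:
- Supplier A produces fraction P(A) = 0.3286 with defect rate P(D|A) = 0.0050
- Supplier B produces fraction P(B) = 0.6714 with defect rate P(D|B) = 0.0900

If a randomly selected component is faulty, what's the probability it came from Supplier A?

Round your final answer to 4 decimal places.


Let A = from Supplier A, D = faulty

Given:
- P(A) = 0.3286, P(B) = 0.6714
- P(D|A) = 0.0050, P(D|B) = 0.0900

Step 1: Find P(D)
P(D) = P(D|A)P(A) + P(D|B)P(B)
     = 0.0050 × 0.3286 + 0.0900 × 0.6714
     = 0.00164300 + 0.06042600
     = 0.06206900

Step 2: Apply Bayes' theorem
P(A|D) = P(D|A)P(A) / P(D)
       = 0.00164300 / 0.06206900
       = 0.0265


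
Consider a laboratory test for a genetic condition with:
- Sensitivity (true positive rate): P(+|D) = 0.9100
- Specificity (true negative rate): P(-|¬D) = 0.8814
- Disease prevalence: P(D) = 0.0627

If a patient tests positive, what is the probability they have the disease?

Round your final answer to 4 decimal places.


Let D = has disease, + = positive test

Given:
- P(D) = 0.0627 (prevalence)
- P(+|D) = 0.9100 (sensitivity)
- P(-|¬D) = 0.8814 (specificity)
- P(+|¬D) = 0.1186 (false positive rate = 1 - specificity)

Step 1: Find P(+)
P(+) = P(+|D)P(D) + P(+|¬D)P(¬D)
     = 0.9100 × 0.0627 + 0.1186 × 0.9373
     = 0.05705700 + 0.11116378
     = 0.16822078

Step 2: Apply Bayes' theorem for P(D|+)
P(D|+) = P(+|D)P(D) / P(+)
       = 0.05705700 / 0.16822078
       = 0.3392


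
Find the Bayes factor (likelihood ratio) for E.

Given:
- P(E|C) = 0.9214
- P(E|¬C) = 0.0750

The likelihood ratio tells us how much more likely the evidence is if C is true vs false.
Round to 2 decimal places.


Likelihood Ratio (LR) = P(E|C) / P(E|¬C)

LR = 0.9214 / 0.0750
   = 12.29

The evidence is 12.29 times more likely if C is true than if C is false.
Because LR exceeds 1, E is evidence for C.


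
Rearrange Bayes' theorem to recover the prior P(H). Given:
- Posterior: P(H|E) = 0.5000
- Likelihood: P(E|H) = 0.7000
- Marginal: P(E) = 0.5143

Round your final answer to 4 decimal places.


From Bayes' theorem: P(H|E) = P(E|H) × P(H) / P(E)

Rearranging for P(H):
P(H) = P(H|E) × P(E) / P(E|H)
     = 0.5000 × 0.5143 / 0.7000
     = 0.25715000 / 0.7000
     = 0.3674


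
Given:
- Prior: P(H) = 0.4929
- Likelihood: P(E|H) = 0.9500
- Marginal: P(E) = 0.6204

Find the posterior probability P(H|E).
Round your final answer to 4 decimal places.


Using Bayes' theorem:

P(H|E) = P(E|H) × P(H) / P(E)
       = 0.9500 × 0.4929 / 0.6204
       = 0.46825500 / 0.6204
       = 0.7548

The evidence strengthens our belief in H.
Prior: 0.4929 → Posterior: 0.7548


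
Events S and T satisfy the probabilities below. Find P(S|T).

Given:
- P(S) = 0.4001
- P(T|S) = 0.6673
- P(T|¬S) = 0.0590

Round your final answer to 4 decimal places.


Bayes' theorem: P(S|T) = P(T|S) × P(S) / P(T)

Step 1: Calculate P(T) using law of total probability
P(T) = P(T|S)P(S) + P(T|¬S)P(¬S)
     = 0.6673 × 0.4001 + 0.0590 × 0.5999
     = 0.26698673 + 0.03539410
     = 0.30238083

Step 2: Apply Bayes' theorem
P(S|T) = P(T|S) × P(S) / P(T)
       = 0.26698673 / 0.30238083
       = 0.8829


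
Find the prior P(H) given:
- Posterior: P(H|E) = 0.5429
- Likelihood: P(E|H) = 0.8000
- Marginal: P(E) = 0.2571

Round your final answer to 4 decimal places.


From Bayes' theorem: P(H|E) = P(E|H) × P(H) / P(E)

Rearranging for P(H):
P(H) = P(H|E) × P(E) / P(E|H)
     = 0.5429 × 0.2571 / 0.8000
     = 0.13957959 / 0.8000
     = 0.1745


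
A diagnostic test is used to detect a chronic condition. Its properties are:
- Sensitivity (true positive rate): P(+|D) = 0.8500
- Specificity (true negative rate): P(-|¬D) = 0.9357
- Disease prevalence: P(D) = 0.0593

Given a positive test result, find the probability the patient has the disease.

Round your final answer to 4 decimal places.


Let D = has disease, + = positive test

Given:
- P(D) = 0.0593 (prevalence)
- P(+|D) = 0.8500 (sensitivity)
- P(-|¬D) = 0.9357 (specificity)
- P(+|¬D) = 0.0643 (false positive rate = 1 - specificity)

Step 1: Find P(+)
P(+) = P(+|D)P(D) + P(+|¬D)P(¬D)
     = 0.8500 × 0.0593 + 0.0643 × 0.9407
     = 0.05040500 + 0.06048701
     = 0.11089201

Step 2: Apply Bayes' theorem for P(D|+)
P(D|+) = P(+|D)P(D) / P(+)
       = 0.05040500 / 0.11089201
       = 0.4545


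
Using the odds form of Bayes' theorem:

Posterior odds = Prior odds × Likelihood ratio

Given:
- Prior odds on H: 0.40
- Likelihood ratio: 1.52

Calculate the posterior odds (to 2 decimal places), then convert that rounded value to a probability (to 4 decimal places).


Step 1: Calculate posterior odds
Posterior odds = Prior odds × LR
               = 0.40 × 1.52
               = 0.61

Step 2: Convert to probability
P(H|E) = Posterior odds / (1 + Posterior odds)
       = 0.61 / (1 + 0.61)
       = 0.61 / 1.61
       = 0.3789

The evidence increased P(H) from 0.2857 to 0.3789.


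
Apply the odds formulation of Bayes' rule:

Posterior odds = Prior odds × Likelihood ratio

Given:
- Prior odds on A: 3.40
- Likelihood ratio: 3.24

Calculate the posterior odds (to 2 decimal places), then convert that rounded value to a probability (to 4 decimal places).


Step 1: Calculate posterior odds
Posterior odds = Prior odds × LR
               = 3.40 × 3.24
               = 11.02

Step 2: Convert to probability
P(A|E) = Posterior odds / (1 + Posterior odds)
       = 11.02 / (1 + 11.02)
       = 11.02 / 12.02
       = 0.9168

The evidence increased P(A) from 0.7727 to 0.9168.


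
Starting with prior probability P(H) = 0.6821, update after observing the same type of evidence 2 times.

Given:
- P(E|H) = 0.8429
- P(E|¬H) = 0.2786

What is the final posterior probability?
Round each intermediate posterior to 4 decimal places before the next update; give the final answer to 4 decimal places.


Sequential Bayesian updating:

Initial prior: P(H) = 0.6821

Update 1:
  P(E) = 0.8429 × 0.6821 + 0.2786 × 0.3179 = 0.57494209 + 0.08856694 = 0.66350903
  P(H|E) = 0.57494209 / 0.66350903 = 0.8665

Update 2:
  P(E) = 0.8429 × 0.8665 + 0.2786 × 0.1335 = 0.73037285 + 0.03719310 = 0.76756595
  P(H|E) = 0.73037285 / 0.76756595 = 0.9515

Final posterior: 0.9515


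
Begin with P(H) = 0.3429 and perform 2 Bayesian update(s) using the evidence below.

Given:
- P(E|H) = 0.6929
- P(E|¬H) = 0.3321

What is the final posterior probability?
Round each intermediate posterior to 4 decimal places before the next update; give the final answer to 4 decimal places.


Sequential Bayesian updating:

Initial prior: P(H) = 0.3429

Update 1:
  P(E) = 0.6929 × 0.3429 + 0.3321 × 0.6571 = 0.23759541 + 0.21822291 = 0.45581832
  P(H|E) = 0.23759541 / 0.45581832 = 0.5213

Update 2:
  P(E) = 0.6929 × 0.5213 + 0.3321 × 0.4787 = 0.36120877 + 0.15897627 = 0.52018504
  P(H|E) = 0.36120877 / 0.52018504 = 0.6944

Final posterior: 0.6944


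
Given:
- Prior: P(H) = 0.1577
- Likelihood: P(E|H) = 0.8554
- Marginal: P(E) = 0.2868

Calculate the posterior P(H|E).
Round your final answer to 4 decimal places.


Using Bayes' theorem:

P(H|E) = P(E|H) × P(H) / P(E)
       = 0.8554 × 0.1577 / 0.2868
       = 0.13489658 / 0.2868
       = 0.4704

The evidence strengthens our belief in H.
Prior: 0.1577 → Posterior: 0.4704


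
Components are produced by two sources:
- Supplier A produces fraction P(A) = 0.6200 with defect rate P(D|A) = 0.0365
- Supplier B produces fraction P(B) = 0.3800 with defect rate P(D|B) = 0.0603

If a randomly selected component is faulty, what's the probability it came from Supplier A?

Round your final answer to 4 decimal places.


Let A = from Supplier A, D = faulty

Given:
- P(A) = 0.6200, P(B) = 0.3800
- P(D|A) = 0.0365, P(D|B) = 0.0603

Step 1: Find P(D)
P(D) = P(D|A)P(A) + P(D|B)P(B)
     = 0.0365 × 0.6200 + 0.0603 × 0.3800
     = 0.02263000 + 0.02291400
     = 0.04554400

Step 2: Apply Bayes' theorem
P(A|D) = P(D|A)P(A) / P(D)
       = 0.02263000 / 0.04554400
       = 0.4969


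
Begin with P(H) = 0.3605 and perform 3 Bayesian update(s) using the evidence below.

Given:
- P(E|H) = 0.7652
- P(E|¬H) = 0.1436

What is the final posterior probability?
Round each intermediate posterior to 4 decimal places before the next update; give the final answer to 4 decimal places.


Sequential Bayesian updating:

Initial prior: P(H) = 0.3605

Update 1:
  P(E) = 0.7652 × 0.3605 + 0.1436 × 0.6395 = 0.27585460 + 0.09183220 = 0.36768680
  P(H|E) = 0.27585460 / 0.36768680 = 0.7502

Update 2:
  P(E) = 0.7652 × 0.7502 + 0.1436 × 0.2498 = 0.57405304 + 0.03587128 = 0.60992432
  P(H|E) = 0.57405304 / 0.60992432 = 0.9412

Update 3:
  P(E) = 0.7652 × 0.9412 + 0.1436 × 0.0588 = 0.72020624 + 0.00844368 = 0.72864992
  P(H|E) = 0.72020624 / 0.72864992 = 0.9884

Final posterior: 0.9884


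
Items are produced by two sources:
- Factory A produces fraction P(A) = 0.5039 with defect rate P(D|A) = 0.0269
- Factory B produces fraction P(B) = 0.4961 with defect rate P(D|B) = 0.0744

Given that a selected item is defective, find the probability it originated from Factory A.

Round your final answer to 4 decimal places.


Let A = from Factory A, D = defective

Given:
- P(A) = 0.5039, P(B) = 0.4961
- P(D|A) = 0.0269, P(D|B) = 0.0744

Step 1: Find P(D)
P(D) = P(D|A)P(A) + P(D|B)P(B)
     = 0.0269 × 0.5039 + 0.0744 × 0.4961
     = 0.01355491 + 0.03690984
     = 0.05046475

Step 2: Apply Bayes' theorem
P(A|D) = P(D|A)P(A) / P(D)
       = 0.01355491 / 0.05046475
       = 0.2686


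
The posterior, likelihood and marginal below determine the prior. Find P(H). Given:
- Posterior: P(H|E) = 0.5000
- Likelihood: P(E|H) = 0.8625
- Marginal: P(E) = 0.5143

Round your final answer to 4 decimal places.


From Bayes' theorem: P(H|E) = P(E|H) × P(H) / P(E)

Rearranging for P(H):
P(H) = P(H|E) × P(E) / P(E|H)
     = 0.5000 × 0.5143 / 0.8625
     = 0.25715000 / 0.8625
     = 0.2981


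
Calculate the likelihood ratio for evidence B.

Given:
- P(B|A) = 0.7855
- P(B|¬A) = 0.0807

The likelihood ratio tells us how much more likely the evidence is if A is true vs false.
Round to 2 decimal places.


Likelihood Ratio (LR) = P(B|A) / P(B|¬A)

LR = 0.7855 / 0.0807
   = 9.73

The evidence is 9.73 times more likely if A is true than if A is false.
Since LR > 1, the evidence supports A over ¬A.


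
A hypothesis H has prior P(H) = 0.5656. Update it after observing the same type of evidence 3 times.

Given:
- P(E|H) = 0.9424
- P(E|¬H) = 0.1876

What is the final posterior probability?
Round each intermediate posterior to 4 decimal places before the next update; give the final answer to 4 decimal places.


Sequential Bayesian updating:

Initial prior: P(H) = 0.5656

Update 1:
  P(E) = 0.9424 × 0.5656 + 0.1876 × 0.4344 = 0.53302144 + 0.08149344 = 0.61451488
  P(H|E) = 0.53302144 / 0.61451488 = 0.8674

Update 2:
  P(E) = 0.9424 × 0.8674 + 0.1876 × 0.1326 = 0.81743776 + 0.02487576 = 0.84231352
  P(H|E) = 0.81743776 / 0.84231352 = 0.9705

Update 3:
  P(E) = 0.9424 × 0.9705 + 0.1876 × 0.0295 = 0.91459920 + 0.00553420 = 0.92013340
  P(H|E) = 0.91459920 / 0.92013340 = 0.9940

Final posterior: 0.9940


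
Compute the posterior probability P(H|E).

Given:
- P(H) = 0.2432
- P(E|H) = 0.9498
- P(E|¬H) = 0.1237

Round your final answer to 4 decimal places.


Bayes' theorem: P(H|E) = P(E|H) × P(H) / P(E)

Step 1: Calculate P(E) using law of total probability
P(E) = P(E|H)P(H) + P(E|¬H)P(¬H)
     = 0.9498 × 0.2432 + 0.1237 × 0.7568
     = 0.23099136 + 0.09361616
     = 0.32460752

Step 2: Apply Bayes' theorem
P(H|E) = P(E|H) × P(H) / P(E)
       = 0.23099136 / 0.32460752
       = 0.7116


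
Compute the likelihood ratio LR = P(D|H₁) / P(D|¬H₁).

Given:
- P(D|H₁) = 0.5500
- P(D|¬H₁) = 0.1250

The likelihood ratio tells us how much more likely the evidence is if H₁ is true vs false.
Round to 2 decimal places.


Likelihood Ratio (LR) = P(D|H₁) / P(D|¬H₁)

LR = 0.5500 / 0.1250
   = 4.40

The evidence is 4.40 times more likely if H₁ is true than if H₁ is false.
Since LR > 1, the evidence supports H₁ over ¬H₁.


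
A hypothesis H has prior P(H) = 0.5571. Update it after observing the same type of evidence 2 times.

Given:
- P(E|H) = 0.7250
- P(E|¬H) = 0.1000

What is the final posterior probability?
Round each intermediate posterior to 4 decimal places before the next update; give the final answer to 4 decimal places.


Sequential Bayesian updating:

Initial prior: P(H) = 0.5571

Update 1:
  P(E) = 0.7250 × 0.5571 + 0.1000 × 0.4429 = 0.40389750 + 0.04429000 = 0.44818750
  P(H|E) = 0.40389750 / 0.44818750 = 0.9012

Update 2:
  P(E) = 0.7250 × 0.9012 + 0.1000 × 0.0988 = 0.65337000 + 0.00988000 = 0.66325000
  P(H|E) = 0.65337000 / 0.66325000 = 0.9851

Final posterior: 0.9851
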